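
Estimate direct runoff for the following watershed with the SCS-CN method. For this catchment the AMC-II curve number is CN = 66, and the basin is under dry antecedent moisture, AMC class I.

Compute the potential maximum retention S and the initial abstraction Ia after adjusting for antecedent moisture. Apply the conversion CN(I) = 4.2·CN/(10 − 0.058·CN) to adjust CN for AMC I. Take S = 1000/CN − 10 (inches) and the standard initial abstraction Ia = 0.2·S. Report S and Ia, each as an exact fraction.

Adjust CN=66 to AMC I: 4.2·66/(10 − 0.058·66) → (1386/5) ÷ (1543/250) = 69300/1543 ≈ 44.913
Max retention: S = 1000/(69300/1543) − 10 = 8500/693 in (≈ 12.266 in)
Initial abstraction Ia = S/5 = (8500/693)/5 = 1700/693 ≈ 2.453 in

S = 8500/693 in ≈ 12.266 in; Ia = 1700/693 in ≈ 2.453 in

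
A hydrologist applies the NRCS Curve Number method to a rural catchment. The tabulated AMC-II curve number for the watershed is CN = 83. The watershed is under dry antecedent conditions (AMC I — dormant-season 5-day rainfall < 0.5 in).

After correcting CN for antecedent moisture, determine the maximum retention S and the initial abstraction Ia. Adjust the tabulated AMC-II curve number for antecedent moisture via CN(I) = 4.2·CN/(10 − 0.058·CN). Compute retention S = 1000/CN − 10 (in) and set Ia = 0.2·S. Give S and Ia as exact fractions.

S = 8500/1743 in ≈ 4.877 in; Ia = 1700/1743 in ≈ 0.975 in

CN(I) from CN(II)=83: (4.2·83)/(10 − 0.058·83) = 174300/2593 ≈ 67.219
S = 1000/(174300/2593) − 10 = 8500/1743 in ≈ 4.877 in
Ia = 0.2·(8500/1743) = 1700/1743 in ≈ 0.975 in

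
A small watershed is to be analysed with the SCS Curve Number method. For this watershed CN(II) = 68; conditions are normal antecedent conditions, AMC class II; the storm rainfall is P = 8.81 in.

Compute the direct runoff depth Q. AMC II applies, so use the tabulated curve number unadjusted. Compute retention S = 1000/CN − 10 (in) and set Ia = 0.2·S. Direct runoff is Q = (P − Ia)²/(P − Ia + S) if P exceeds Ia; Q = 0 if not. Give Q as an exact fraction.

Average conditions: CN = 68 (no AMC adjustment).
S = 1000/68 − 10 = 80/17 in ≈ 4.706 in
Initial abstraction Ia = S/5 = (80/17)/5 = 16/17 ≈ 0.941 in
Since P=8.810 > Ia=0.941: effective rainfall P−Ia = 13377/1700 in
Q = (13377/1700)²/((13377/1700) + 80/17) = (178944129/2890000)/(21377/1700) = 178944129/36340900 in ≈ 4.924 in

Q = 178944129/36340900 in ≈ 4.924 in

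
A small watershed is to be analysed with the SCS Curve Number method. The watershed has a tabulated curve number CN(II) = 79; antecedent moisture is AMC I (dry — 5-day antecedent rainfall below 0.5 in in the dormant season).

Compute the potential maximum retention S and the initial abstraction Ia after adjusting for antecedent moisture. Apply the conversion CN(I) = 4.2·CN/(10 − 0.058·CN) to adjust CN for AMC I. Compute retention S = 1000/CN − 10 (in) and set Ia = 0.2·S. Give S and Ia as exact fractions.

S = 500/79 in ≈ 6.329 in; Ia = 100/79 in ≈ 1.266 in

Adjust CN=79 to AMC I: 4.2·79/(10 − 0.058·79) → (1659/5) ÷ (2709/500) = 7900/129 ≈ 61.240
Max retention: S = 1000/(7900/129) − 10 = 500/79 in (≈ 6.329 in)
Ia = 0.2·(500/79) = 100/79 in ≈ 1.266 in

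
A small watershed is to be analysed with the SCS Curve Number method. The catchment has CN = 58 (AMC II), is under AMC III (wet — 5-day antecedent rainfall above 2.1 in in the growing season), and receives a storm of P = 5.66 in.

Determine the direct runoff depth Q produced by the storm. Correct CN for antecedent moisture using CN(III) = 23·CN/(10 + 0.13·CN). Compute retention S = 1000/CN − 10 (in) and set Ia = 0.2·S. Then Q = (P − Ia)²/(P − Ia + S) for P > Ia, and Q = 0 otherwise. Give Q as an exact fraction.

Q = 28143753121/9096579350 in ≈ 3.094 in

Wet (AMC III): CN(III) = 23·58/(10 + 0.13·58) = 1334/(877/50) = 66700/877 ≈ 76.055
Retention S: 1000/CN − 10 with CN=76.055 → S = 2100/667 ≈ 3.148 in
Ia = 0.2S: 0.2·3.148 = 0.630 in (exactly 420/667)
P − Ia = 5.660 − 0.630 = 167761/33350 ≈ 5.030 in (> 0, runoff occurs)
Q = (167761/33350)²/((167761/33350) + 2100/667) = (28143753121/1112222500)/(272761/33350) = 28143753121/9096579350 in ≈ 3.094 in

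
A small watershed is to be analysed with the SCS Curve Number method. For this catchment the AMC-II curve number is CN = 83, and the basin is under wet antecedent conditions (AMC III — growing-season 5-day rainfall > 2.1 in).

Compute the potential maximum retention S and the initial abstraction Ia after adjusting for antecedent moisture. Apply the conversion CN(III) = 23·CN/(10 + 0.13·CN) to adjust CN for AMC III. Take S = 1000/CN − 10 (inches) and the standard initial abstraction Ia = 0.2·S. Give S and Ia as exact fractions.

S = 1700/1909 in ≈ 0.891 in; Ia = 340/1909 in ≈ 0.178 in

Wet (AMC III): CN(III) = 23·83/(10 + 0.13·83) = 1909/(2079/100) = 190900/2079 ≈ 91.823
Retention S: 1000/CN − 10 with CN=91.823 → S = 1700/1909 ≈ 0.891 in
Ia = 0.2·(1700/1909) = 340/1909 in ≈ 0.178 in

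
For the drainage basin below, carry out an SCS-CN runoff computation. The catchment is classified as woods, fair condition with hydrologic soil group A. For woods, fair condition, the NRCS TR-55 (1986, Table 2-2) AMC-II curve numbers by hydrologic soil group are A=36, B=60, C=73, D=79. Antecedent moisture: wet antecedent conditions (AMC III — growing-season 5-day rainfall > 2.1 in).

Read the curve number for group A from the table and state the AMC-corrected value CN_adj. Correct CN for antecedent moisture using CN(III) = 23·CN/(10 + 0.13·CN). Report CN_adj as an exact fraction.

NRCS table: woods, fair condition, soil group A → CN(II) = 36
Wet (AMC III): CN(III) = 23·36/(10 + 0.13·36) = 828/(367/25) = 20700/367 ≈ 56.403

CN_adj = 20700/367 ≈ 56.403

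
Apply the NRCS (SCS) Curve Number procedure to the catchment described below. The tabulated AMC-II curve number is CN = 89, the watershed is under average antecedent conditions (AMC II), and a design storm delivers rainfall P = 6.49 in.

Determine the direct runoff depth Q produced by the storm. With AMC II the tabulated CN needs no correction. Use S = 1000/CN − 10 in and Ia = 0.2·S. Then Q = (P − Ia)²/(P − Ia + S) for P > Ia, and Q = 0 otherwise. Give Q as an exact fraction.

Q = 280638611/53853900 in ≈ 5.211 in

AMC II — tabulated CN = 89 applies directly.
Retention S: 1000/CN − 10 with CN=89.000 → S = 110/89 ≈ 1.236 in
Initial abstraction Ia = S/5 = (110/89)/5 = 22/89 ≈ 0.247 in
Since P=6.490 > Ia=0.247: effective rainfall P−Ia = 55561/8900 in
Runoff Q = (P−Ia)²/(P−Ia+S) = (6.243)²/(6.243+1.236) = 280638611/53853900 ≈ 5.211 in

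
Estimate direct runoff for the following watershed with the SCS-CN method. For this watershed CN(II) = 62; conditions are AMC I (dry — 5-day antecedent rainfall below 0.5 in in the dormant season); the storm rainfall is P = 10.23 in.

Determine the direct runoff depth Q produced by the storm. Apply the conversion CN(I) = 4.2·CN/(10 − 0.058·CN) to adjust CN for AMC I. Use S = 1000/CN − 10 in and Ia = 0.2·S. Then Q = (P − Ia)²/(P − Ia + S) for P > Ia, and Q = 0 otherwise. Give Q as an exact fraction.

Q = 226550296729/92830842300 in ≈ 2.440 in

Adjust CN=62 to AMC I: 4.2·62/(10 − 0.058·62) → (1302/5) ÷ (1601/250) = 65100/1601 ≈ 40.662
S = 1000/(65100/1601) − 10 = 9500/651 in ≈ 14.593 in
Initial abstraction Ia = S/5 = (9500/651)/5 = 1900/651 ≈ 2.919 in
Since P=10.230 > Ia=2.919: effective rainfall P−Ia = 475973/65100 in
Q = (475973/65100)²/((475973/65100) + 9500/651) = (226550296729/4238010000)/(1425973/65100) = 226550296729/92830842300 in ≈ 2.440 in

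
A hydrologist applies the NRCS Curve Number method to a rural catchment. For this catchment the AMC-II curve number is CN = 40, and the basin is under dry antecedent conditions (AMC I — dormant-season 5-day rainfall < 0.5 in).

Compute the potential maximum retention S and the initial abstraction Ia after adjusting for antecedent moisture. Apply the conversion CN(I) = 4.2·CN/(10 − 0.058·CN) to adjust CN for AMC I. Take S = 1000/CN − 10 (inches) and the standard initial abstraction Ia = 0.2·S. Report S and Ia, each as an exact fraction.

CN(I) from CN(II)=40: (4.2·40)/(10 − 0.058·40) = 175/8 ≈ 21.875
Max retention: S = 1000/(175/8) − 10 = 250/7 in (≈ 35.714 in)
Initial abstraction Ia = S/5 = (250/7)/5 = 50/7 ≈ 7.143 in

S = 250/7 in ≈ 35.714 in; Ia = 50/7 in ≈ 7.143 in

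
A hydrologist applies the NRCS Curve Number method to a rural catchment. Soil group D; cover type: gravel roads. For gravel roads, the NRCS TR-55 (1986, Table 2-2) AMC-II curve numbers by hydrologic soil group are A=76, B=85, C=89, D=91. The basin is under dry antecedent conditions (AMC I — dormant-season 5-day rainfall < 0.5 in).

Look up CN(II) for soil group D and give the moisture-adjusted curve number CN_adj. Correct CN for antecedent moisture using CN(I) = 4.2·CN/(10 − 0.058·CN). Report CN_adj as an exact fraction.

NRCS table: gravel roads, soil group D → CN(II) = 91
Dry (AMC I): CN(I) = 4.2·91/(10 − 0.058·91) = (1911/5)/(2361/500) = 63700/787 ≈ 80.940

CN_adj = 63700/787 ≈ 80.940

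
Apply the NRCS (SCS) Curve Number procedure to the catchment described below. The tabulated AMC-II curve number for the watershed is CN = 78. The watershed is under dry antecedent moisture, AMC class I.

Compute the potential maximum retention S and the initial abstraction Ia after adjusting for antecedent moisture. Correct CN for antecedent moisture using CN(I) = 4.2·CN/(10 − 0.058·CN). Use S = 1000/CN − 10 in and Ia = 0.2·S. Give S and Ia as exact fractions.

Adjust CN=78 to AMC I: 4.2·78/(10 − 0.058·78) → (1638/5) ÷ (1369/250) = 81900/1369 ≈ 59.825
Max retention: S = 1000/(81900/1369) − 10 = 5500/819 in (≈ 6.716 in)
Ia = 0.2·(5500/819) = 1100/819 in ≈ 1.343 in

S = 5500/819 in ≈ 6.716 in; Ia = 1100/819 in ≈ 1.343 in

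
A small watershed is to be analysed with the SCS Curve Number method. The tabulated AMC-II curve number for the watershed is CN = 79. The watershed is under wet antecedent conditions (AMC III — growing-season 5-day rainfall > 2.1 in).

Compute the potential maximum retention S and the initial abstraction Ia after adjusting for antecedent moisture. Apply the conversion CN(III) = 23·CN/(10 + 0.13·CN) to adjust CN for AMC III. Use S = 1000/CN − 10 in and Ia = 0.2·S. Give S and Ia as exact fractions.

CN(III) from CN(II)=79: (23·79)/(10 + 0.13·79) = 181700/2027 ≈ 89.640
Retention S: 1000/CN − 10 with CN=89.640 → S = 2100/1817 ≈ 1.156 in
Ia = 0.2S: 0.2·1.156 = 0.231 in (exactly 420/1817)

S = 2100/1817 in ≈ 1.156 in; Ia = 420/1817 in ≈ 0.231 in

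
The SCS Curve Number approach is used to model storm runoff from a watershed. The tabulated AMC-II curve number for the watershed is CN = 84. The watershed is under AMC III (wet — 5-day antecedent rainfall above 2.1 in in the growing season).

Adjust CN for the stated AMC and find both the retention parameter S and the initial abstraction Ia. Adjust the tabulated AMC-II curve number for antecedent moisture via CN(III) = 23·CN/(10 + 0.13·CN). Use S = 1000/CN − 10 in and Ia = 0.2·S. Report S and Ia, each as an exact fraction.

Adjust CN=84 to AMC III: 23·84/(10 + 0.13·84) → 1932 ÷ (523/25) = 48300/523 ≈ 92.352
S = 1000/(48300/523) − 10 = 400/483 in ≈ 0.828 in
Ia = 0.2S: 0.2·0.828 = 0.166 in (exactly 80/483)

S = 400/483 in ≈ 0.828 in; Ia = 80/483 in ≈ 0.166 in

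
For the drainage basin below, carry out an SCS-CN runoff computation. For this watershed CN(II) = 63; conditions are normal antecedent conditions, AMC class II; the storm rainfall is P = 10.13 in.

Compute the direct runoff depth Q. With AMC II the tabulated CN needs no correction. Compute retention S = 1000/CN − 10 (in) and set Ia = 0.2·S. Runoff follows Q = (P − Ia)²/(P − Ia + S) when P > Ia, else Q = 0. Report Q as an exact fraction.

Q = 3183103561/588539700 in ≈ 5.408 in

CN(II) = 63; AMC II needs no correction.
Retention S: 1000/CN − 10 with CN=63.000 → S = 370/63 ≈ 5.873 in
Ia = 0.2S: 0.2·5.873 = 1.175 in (exactly 74/63)
Since P=10.130 > Ia=1.175: effective rainfall P−Ia = 56419/6300 in
Runoff Q = (P−Ia)²/(P−Ia+S) = (8.955)²/(8.955+5.873) = 3183103561/588539700 ≈ 5.408 in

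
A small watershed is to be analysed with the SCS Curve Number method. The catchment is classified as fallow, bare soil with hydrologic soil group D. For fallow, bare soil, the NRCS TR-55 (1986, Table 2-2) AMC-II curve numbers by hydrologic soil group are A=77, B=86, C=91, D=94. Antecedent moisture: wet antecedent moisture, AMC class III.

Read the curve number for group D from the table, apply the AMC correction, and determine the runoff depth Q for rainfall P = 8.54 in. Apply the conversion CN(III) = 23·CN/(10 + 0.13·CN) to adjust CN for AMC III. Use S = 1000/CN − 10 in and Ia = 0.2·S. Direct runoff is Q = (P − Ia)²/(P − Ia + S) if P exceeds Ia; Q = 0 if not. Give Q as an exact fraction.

Q = 210302036569/25597377350 in ≈ 8.216 in

NRCS table: fallow, bare soil, soil group D → CN(II) = 94
Adjust CN=94 to AMC III: 23·94/(10 + 0.13·94) → 2162 ÷ (1111/50) = 108100/1111 ≈ 97.300
Retention S: 1000/CN − 10 with CN=97.300 → S = 300/1081 ≈ 0.278 in
Ia = 0.2S: 0.2·0.278 = 0.056 in (exactly 60/1081)
Since P=8.540 > Ia=0.056: effective rainfall P−Ia = 458587/54050 in
Q: (458587/54050)² ÷ (473587/54050) = 210302036569/25597377350 in (≈ 8.216 in)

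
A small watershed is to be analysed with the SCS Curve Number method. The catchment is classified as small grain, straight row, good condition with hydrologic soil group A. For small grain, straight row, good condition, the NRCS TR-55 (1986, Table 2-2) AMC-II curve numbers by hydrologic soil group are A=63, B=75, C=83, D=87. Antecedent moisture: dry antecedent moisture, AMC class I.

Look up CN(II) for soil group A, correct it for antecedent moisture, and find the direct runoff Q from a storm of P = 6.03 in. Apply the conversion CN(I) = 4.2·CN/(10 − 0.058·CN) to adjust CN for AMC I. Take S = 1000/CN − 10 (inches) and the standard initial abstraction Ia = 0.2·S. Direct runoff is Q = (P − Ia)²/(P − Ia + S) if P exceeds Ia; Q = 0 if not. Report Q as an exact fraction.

NRCS table: small grain, straight row, good condition, soil group A → CN(II) = 63
Adjust CN=63 to AMC I: 4.2·63/(10 − 0.058·63) → (1323/5) ÷ (3173/500) = 132300/3173 ≈ 41.696
Retention S: 1000/CN − 10 with CN=41.696 → S = 18500/1323 ≈ 13.983 in
Initial abstraction Ia = S/5 = (18500/1323)/5 = 3700/1323 ≈ 2.797 in
Since P=6.030 > Ia=2.797: effective rainfall P−Ia = 427769/132300 in
Q: (427769/132300)² ÷ (2277769/132300) = 182986317361/301348838700 in (≈ 0.607 in)

Q = 182986317361/301348838700 in ≈ 0.607 in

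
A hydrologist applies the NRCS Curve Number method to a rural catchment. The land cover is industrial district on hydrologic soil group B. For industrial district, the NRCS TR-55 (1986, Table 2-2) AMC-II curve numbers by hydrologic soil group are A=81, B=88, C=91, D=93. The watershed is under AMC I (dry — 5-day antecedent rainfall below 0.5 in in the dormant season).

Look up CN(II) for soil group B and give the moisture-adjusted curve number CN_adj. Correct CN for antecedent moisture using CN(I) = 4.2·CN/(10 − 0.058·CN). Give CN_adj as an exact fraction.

CN_adj = 3850/51 ≈ 75.490

NRCS table: industrial district, soil group B → CN(II) = 88
Dry (AMC I): CN(I) = 4.2·88/(10 − 0.058·88) = (1848/5)/(612/125) = 3850/51 ≈ 75.490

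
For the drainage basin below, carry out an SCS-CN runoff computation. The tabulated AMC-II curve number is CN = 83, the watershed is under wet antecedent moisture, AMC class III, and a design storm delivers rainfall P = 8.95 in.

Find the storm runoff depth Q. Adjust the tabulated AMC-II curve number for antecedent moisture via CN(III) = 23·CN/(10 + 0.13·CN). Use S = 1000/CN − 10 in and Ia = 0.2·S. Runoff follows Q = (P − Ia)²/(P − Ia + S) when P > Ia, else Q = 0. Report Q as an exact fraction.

CN(III) from CN(II)=83: (23·83)/(10 + 0.13·83) = 190900/2079 ≈ 91.823
S = 1000/(190900/2079) − 10 = 1700/1909 in ≈ 0.891 in
Ia = 0.2S: 0.2·0.891 = 0.178 in (exactly 340/1909)
Since P=8.950 > Ia=0.178: effective rainfall P−Ia = 334911/38180 in
Runoff Q = (P−Ia)²/(P−Ia+S) = (8.772)²/(8.772+0.891) = 112165377921/14085021980 ≈ 7.963 in

Q = 112165377921/14085021980 in ≈ 7.963 in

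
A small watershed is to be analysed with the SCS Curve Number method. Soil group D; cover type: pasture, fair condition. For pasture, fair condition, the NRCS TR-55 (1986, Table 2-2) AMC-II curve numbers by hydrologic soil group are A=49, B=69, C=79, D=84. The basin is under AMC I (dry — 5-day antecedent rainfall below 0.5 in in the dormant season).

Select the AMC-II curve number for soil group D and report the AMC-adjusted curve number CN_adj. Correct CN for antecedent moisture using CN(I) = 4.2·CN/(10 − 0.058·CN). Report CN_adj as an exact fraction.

NRCS table: pasture, fair condition, soil group D → CN(II) = 84
CN(I) from CN(II)=84: (4.2·84)/(10 − 0.058·84) = 44100/641 ≈ 68.799

CN_adj = 44100/641 ≈ 68.799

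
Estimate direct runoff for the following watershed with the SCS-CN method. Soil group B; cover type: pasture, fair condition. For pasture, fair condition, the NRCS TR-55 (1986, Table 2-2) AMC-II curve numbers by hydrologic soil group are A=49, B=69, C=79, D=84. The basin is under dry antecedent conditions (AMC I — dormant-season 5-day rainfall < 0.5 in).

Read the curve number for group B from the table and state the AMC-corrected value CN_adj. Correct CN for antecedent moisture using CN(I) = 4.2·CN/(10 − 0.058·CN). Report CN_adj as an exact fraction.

CN_adj = 144900/2999 ≈ 48.316

NRCS table: pasture, fair condition, soil group B → CN(II) = 69
Dry (AMC I): CN(I) = 4.2·69/(10 − 0.058·69) = (1449/5)/(2999/500) = 144900/2999 ≈ 48.316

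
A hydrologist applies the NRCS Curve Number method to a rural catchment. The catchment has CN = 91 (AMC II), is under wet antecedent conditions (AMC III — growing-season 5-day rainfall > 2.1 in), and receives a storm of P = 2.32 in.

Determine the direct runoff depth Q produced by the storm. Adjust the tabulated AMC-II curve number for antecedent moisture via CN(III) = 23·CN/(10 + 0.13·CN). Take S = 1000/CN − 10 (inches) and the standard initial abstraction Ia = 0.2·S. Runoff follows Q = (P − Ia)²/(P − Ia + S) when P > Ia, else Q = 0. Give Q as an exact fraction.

Wet (AMC III): CN(III) = 23·91/(10 + 0.13·91) = 2093/(2183/100) = 209300/2183 ≈ 95.877
S = 1000/(209300/2183) − 10 = 900/2093 in ≈ 0.430 in
Initial abstraction Ia = S/5 = (900/2093)/5 = 180/2093 ≈ 0.086 in
P − Ia = 2.320 − 0.086 = 116894/52325 ≈ 2.234 in (> 0, runoff occurs)
Q: (116894/52325)² ÷ (139394/52325) = 6832103618/3646895525 in (≈ 1.873 in)

Q = 6832103618/3646895525 in ≈ 1.873 in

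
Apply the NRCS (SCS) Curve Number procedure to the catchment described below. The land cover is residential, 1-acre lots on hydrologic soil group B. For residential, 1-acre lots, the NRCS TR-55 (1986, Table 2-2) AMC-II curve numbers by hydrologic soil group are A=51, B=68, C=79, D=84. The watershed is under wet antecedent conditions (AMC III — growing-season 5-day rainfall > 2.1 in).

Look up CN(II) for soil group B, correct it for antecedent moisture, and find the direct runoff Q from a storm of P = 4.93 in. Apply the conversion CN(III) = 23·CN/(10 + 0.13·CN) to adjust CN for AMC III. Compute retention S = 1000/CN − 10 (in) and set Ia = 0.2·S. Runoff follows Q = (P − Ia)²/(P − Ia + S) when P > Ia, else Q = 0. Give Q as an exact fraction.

NRCS table: residential, 1-acre lots, soil group B → CN(II) = 68
CN(III) from CN(II)=68: (23·68)/(10 + 0.13·68) = 39100/471 ≈ 83.015
S = 1000/(39100/471) − 10 = 800/391 in ≈ 2.046 in
Initial abstraction Ia = S/5 = (800/391)/5 = 160/391 ≈ 0.409 in
P − Ia = 4.930 − 0.409 = 176763/39100 ≈ 4.521 in (> 0, runoff occurs)
Runoff Q = (P−Ia)²/(P−Ia+S) = (4.521)²/(4.521+2.046) = 31245158169/10039433300 ≈ 3.112 in

Q = 31245158169/10039433300 in ≈ 3.112 in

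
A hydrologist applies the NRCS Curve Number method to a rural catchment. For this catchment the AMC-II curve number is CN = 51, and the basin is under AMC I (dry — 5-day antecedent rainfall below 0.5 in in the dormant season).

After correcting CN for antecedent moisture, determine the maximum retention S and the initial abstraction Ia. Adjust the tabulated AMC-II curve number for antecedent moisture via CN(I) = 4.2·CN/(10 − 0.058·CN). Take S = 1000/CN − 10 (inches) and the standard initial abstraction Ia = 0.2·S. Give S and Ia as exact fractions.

Adjust CN=51 to AMC I: 4.2·51/(10 − 0.058·51) → (1071/5) ÷ (3521/500) = 15300/503 ≈ 30.417
S = 1000/(15300/503) − 10 = 3500/153 in ≈ 22.876 in
Ia = 0.2S: 0.2·22.876 = 4.575 in (exactly 700/153)

S = 3500/153 in ≈ 22.876 in; Ia = 700/153 in ≈ 4.575 in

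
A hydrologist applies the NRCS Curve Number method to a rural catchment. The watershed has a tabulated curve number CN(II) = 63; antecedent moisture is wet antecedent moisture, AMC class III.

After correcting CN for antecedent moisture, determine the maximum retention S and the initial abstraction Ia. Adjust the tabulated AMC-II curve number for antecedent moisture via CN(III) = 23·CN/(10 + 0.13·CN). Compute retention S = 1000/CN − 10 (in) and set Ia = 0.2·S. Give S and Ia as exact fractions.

S = 3700/1449 in ≈ 2.553 in; Ia = 740/1449 in ≈ 0.511 in

Adjust CN=63 to AMC III: 23·63/(10 + 0.13·63) → 1449 ÷ (1819/100) = 144900/1819 ≈ 79.659
Retention S: 1000/CN − 10 with CN=79.659 → S = 3700/1449 ≈ 2.553 in
Ia = 0.2S: 0.2·2.553 = 0.511 in (exactly 740/1449)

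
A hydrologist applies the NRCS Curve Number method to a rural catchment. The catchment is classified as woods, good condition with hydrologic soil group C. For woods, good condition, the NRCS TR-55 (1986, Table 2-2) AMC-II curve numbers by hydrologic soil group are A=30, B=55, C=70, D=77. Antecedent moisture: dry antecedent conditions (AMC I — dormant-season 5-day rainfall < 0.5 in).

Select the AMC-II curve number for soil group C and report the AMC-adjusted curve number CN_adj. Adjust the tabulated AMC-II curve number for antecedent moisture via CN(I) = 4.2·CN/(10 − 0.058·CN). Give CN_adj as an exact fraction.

NRCS table: woods, good condition, soil group C → CN(II) = 70
CN(I) from CN(II)=70: (4.2·70)/(10 − 0.058·70) = 4900/99 ≈ 49.495

CN_adj = 4900/99 ≈ 49.495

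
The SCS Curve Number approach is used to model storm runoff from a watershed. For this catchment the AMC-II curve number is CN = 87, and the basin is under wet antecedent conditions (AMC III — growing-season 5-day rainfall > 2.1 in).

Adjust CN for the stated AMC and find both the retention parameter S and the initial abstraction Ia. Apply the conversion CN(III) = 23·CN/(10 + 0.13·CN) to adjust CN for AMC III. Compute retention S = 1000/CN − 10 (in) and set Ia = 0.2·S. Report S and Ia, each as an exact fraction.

S = 1300/2001 in ≈ 0.650 in; Ia = 260/2001 in ≈ 0.130 in

Wet (AMC III): CN(III) = 23·87/(10 + 0.13·87) = 2001/(2131/100) = 200100/2131 ≈ 93.900
Max retention: S = 1000/(200100/2131) − 10 = 1300/2001 in (≈ 0.650 in)
Initial abstraction Ia = S/5 = (1300/2001)/5 = 260/2001 ≈ 0.130 in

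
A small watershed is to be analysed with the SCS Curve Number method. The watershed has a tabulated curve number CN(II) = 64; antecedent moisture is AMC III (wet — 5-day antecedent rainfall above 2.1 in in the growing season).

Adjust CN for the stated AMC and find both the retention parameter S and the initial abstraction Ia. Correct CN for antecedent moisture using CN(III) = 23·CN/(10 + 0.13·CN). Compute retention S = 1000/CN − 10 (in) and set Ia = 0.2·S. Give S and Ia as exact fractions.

Adjust CN=64 to AMC III: 23·64/(10 + 0.13·64) → 1472 ÷ (458/25) = 18400/229 ≈ 80.349
Max retention: S = 1000/(18400/229) − 10 = 225/92 in (≈ 2.446 in)
Ia = 0.2·(225/92) = 45/92 in ≈ 0.489 in

S = 225/92 in ≈ 2.446 in; Ia = 45/92 in ≈ 0.489 in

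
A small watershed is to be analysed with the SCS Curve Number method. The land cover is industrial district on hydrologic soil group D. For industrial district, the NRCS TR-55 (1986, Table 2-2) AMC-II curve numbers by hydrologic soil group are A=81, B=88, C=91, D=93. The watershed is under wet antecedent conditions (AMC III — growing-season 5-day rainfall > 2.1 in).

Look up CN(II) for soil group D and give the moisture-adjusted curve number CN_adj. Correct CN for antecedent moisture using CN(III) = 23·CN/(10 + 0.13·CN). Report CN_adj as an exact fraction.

NRCS table: industrial district, soil group D → CN(II) = 93
Adjust CN=93 to AMC III: 23·93/(10 + 0.13·93) → 2139 ÷ (2209/100) = 213900/2209 ≈ 96.831

CN_adj = 213900/2209 ≈ 96.831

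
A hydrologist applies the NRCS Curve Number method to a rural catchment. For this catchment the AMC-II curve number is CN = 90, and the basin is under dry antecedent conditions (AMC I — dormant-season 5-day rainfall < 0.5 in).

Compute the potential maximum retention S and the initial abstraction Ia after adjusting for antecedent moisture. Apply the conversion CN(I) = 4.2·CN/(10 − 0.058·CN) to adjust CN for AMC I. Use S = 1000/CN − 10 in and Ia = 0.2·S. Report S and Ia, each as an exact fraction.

Adjust CN=90 to AMC I: 4.2·90/(10 − 0.058·90) → 378 ÷ (239/50) = 18900/239 ≈ 79.079
Retention S: 1000/CN − 10 with CN=79.079 → S = 500/189 ≈ 2.646 in
Ia = 0.2S: 0.2·2.646 = 0.529 in (exactly 100/189)

S = 500/189 in ≈ 2.646 in; Ia = 100/189 in ≈ 0.529 in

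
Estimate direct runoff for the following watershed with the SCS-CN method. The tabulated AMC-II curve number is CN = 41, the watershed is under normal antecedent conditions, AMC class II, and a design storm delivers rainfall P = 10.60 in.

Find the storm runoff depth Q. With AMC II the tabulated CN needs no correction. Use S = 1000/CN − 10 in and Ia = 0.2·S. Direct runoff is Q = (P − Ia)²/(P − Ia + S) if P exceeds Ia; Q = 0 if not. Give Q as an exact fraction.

Q = 2505889/929265 in ≈ 2.697 in

CN(II) = 41; AMC II needs no correction.
Max retention: S = 1000/41 − 10 = 590/41 in (≈ 14.390 in)
Ia = 0.2S: 0.2·14.390 = 2.878 in (exactly 118/41)
Since P=10.600 > Ia=2.878: effective rainfall P−Ia = 1583/205 in
Runoff Q = (P−Ia)²/(P−Ia+S) = (7.722)²/(7.722+14.390) = 2505889/929265 ≈ 2.697 in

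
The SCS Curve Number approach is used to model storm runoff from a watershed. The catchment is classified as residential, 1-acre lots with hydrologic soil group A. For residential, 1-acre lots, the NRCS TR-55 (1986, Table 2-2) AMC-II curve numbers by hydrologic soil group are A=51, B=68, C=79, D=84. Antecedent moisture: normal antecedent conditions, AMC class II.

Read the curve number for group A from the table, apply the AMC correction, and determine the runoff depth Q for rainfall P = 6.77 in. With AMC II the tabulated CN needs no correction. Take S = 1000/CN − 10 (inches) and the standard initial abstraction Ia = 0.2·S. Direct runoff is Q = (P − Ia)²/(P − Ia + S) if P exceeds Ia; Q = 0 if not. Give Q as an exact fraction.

NRCS table: residential, 1-acre lots, soil group A → CN(II) = 51
Average conditions: CN = 51 (no AMC adjustment).
Retention S: 1000/CN − 10 with CN=51.000 → S = 490/51 ≈ 9.608 in
Ia = 0.2·(490/51) = 98/51 in ≈ 1.922 in
Since P=6.770 > Ia=1.922: effective rainfall P−Ia = 24727/5100 in
Runoff Q = (P−Ia)²/(P−Ia+S) = (4.848)²/(4.848+9.608) = 611424529/376007700 ≈ 1.626 in

Q = 611424529/376007700 in ≈ 1.626 in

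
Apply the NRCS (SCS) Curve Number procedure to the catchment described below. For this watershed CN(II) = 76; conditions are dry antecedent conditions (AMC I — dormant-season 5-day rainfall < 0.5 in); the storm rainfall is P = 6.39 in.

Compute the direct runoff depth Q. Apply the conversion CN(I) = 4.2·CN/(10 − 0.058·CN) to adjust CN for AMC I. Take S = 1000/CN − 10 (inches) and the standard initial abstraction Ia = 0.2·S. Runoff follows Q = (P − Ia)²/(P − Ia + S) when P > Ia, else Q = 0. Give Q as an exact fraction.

CN(I) from CN(II)=76: (4.2·76)/(10 − 0.058·76) = 13300/233 ≈ 57.082
Retention S: 1000/CN − 10 with CN=57.082 → S = 1000/133 ≈ 7.519 in
Ia = 0.2S: 0.2·7.519 = 1.504 in (exactly 200/133)
P − Ia = 6.390 − 1.504 = 64987/13300 ≈ 4.886 in (> 0, runoff occurs)
Runoff Q = (P−Ia)²/(P−Ia+S) = (4.886)²/(4.886+7.519) = 4223310169/2194327100 ≈ 1.925 in

Q = 4223310169/2194327100 in ≈ 1.925 in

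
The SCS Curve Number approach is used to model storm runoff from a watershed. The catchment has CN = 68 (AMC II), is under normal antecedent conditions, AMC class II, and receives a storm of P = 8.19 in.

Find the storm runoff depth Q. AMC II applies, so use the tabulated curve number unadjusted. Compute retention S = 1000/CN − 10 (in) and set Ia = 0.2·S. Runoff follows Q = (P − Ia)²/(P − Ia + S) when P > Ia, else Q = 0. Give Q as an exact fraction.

Q = 151856329/34549100 in ≈ 4.395 in

AMC II — tabulated CN = 68 applies directly.
Retention S: 1000/CN − 10 with CN=68.000 → S = 80/17 ≈ 4.706 in
Ia = 0.2S: 0.2·4.706 = 0.941 in (exactly 16/17)
P − Ia = 8.190 − 0.941 = 12323/1700 ≈ 7.249 in (> 0, runoff occurs)
Q = (12323/1700)²/((12323/1700) + 80/17) = (151856329/2890000)/(20323/1700) = 151856329/34549100 in ≈ 4.395 in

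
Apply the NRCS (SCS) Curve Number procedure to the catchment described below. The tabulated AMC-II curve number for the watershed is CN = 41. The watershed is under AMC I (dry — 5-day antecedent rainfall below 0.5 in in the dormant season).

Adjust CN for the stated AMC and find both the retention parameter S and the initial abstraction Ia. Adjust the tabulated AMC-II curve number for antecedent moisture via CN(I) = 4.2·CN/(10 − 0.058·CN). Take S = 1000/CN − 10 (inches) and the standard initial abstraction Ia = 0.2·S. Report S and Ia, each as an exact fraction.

CN(I) from CN(II)=41: (4.2·41)/(10 − 0.058·41) = 86100/3811 ≈ 22.592
Retention S: 1000/CN − 10 with CN=22.592 → S = 29500/861 ≈ 34.262 in
Initial abstraction Ia = S/5 = (29500/861)/5 = 5900/861 ≈ 6.852 in

S = 29500/861 in ≈ 34.262 in; Ia = 5900/861 in ≈ 6.852 in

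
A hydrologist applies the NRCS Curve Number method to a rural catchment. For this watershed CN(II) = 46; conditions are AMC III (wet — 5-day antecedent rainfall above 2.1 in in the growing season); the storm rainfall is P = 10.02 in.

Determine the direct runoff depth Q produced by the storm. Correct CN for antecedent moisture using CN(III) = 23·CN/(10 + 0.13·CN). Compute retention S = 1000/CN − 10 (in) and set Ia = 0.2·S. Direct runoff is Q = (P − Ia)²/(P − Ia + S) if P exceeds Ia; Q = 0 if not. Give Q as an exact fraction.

Adjust CN=46 to AMC III: 23·46/(10 + 0.13·46) → 1058 ÷ (799/50) = 52900/799 ≈ 66.208
Retention S: 1000/CN − 10 with CN=66.208 → S = 2700/529 ≈ 5.104 in
Ia = 0.2S: 0.2·5.104 = 1.021 in (exactly 540/529)
P − Ia = 10.020 − 1.021 = 238029/26450 ≈ 8.999 in (> 0, runoff occurs)
Q = (238029/26450)²/((238029/26450) + 2700/529) = (56657804841/699602500)/(373029/26450) = 18885934947/3288872350 in ≈ 5.742 in

Q = 18885934947/3288872350 in ≈ 5.742 in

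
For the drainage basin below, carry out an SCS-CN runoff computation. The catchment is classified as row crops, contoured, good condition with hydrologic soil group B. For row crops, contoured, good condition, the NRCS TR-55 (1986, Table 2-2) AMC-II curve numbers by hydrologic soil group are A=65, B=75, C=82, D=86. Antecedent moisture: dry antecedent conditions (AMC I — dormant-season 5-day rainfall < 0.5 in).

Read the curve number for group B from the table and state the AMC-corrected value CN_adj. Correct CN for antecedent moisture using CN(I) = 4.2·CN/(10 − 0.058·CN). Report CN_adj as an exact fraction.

NRCS table: row crops, contoured, good condition, soil group B → CN(II) = 75
CN(I) from CN(II)=75: (4.2·75)/(10 − 0.058·75) = 6300/113 ≈ 55.752

CN_adj = 6300/113 ≈ 55.752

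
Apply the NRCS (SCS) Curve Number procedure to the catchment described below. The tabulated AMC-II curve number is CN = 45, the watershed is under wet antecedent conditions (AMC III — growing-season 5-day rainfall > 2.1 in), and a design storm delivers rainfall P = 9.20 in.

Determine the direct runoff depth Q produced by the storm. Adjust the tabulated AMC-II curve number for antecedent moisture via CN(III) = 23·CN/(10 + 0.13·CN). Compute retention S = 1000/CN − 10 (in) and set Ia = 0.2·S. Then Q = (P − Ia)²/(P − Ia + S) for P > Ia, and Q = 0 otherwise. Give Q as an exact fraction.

Q = 35465042/7204635 in ≈ 4.923 in

Adjust CN=45 to AMC III: 23·45/(10 + 0.13·45) → 1035 ÷ (317/20) = 20700/317 ≈ 65.300
S = 1000/(20700/317) − 10 = 1100/207 in ≈ 5.314 in
Ia = 0.2·(1100/207) = 220/207 in ≈ 1.063 in
Excess rainfall: 9.200 − 1.063 = 8.137 in; P > Ia so Q > 0
Runoff Q = (P−Ia)²/(P−Ia+S) = (8.137)²/(8.137+5.314) = 35465042/7204635 ≈ 4.923 in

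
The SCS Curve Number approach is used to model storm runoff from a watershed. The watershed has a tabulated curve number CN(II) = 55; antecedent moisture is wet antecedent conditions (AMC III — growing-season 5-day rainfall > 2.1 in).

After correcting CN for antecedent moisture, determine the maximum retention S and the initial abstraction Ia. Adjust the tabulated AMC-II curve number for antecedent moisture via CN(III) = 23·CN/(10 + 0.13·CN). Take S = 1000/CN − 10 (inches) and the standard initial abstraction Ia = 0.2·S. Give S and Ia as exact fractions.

S = 900/253 in ≈ 3.557 in; Ia = 180/253 in ≈ 0.711 in

CN(III) from CN(II)=55: (23·55)/(10 + 0.13·55) = 25300/343 ≈ 73.761
S = 1000/(25300/343) − 10 = 900/253 in ≈ 3.557 in
Initial abstraction Ia = S/5 = (900/253)/5 = 180/253 ≈ 0.711 in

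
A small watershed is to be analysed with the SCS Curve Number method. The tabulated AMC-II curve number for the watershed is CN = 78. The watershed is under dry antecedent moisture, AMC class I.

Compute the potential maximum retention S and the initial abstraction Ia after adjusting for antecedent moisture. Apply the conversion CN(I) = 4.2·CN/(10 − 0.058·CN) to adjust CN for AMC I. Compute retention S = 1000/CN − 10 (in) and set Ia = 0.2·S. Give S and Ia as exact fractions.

S = 5500/819 in ≈ 6.716 in; Ia = 1100/819 in ≈ 1.343 in

CN(I) from CN(II)=78: (4.2·78)/(10 − 0.058·78) = 81900/1369 ≈ 59.825
S = 1000/(81900/1369) − 10 = 5500/819 in ≈ 6.716 in
Ia = 0.2S: 0.2·6.716 = 1.343 in (exactly 1100/819)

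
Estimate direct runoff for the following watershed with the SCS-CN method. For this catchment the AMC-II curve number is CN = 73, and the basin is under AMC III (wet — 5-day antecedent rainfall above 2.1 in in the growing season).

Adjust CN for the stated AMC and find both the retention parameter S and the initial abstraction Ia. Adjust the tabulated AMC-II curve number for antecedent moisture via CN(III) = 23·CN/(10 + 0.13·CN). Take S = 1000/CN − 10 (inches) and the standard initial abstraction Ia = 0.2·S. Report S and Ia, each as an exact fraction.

Wet (AMC III): CN(III) = 23·73/(10 + 0.13·73) = 1679/(1949/100) = 167900/1949 ≈ 86.147
Retention S: 1000/CN − 10 with CN=86.147 → S = 2700/1679 ≈ 1.608 in
Ia = 0.2S: 0.2·1.608 = 0.322 in (exactly 540/1679)

S = 2700/1679 in ≈ 1.608 in; Ia = 540/1679 in ≈ 0.322 in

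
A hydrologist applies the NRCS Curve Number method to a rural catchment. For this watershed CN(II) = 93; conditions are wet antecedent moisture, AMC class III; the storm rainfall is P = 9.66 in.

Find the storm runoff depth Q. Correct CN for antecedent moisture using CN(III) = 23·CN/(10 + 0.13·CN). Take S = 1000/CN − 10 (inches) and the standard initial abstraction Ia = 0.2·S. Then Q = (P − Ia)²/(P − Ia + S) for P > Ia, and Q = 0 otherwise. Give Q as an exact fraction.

Q = 150422448967/16212657450 in ≈ 9.278 in

Adjust CN=93 to AMC III: 23·93/(10 + 0.13·93) → 2139 ÷ (2209/100) = 213900/2209 ≈ 96.831
Retention S: 1000/CN − 10 with CN=96.831 → S = 700/2139 ≈ 0.327 in
Ia = 0.2S: 0.2·0.327 = 0.065 in (exactly 140/2139)
Since P=9.660 > Ia=0.065: effective rainfall P−Ia = 1026137/106950 in
Runoff Q = (P−Ia)²/(P−Ia+S) = (9.595)²/(9.595+0.327) = 150422448967/16212657450 ≈ 9.278 in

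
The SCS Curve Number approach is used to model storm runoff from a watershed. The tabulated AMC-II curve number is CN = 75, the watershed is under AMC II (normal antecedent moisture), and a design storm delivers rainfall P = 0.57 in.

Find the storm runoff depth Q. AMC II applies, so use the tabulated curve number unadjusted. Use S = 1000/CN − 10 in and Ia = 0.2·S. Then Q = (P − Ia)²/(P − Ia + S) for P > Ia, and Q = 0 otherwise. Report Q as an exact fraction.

Q = 0 in ≈ 0.000 in

CN(II) = 75; AMC II needs no correction.
Max retention: S = 1000/75 − 10 = 10/3 in (≈ 3.333 in)
Ia = 0.2S: 0.2·3.333 = 0.667 in (exactly 2/3)
P = 0.570 ≤ Ia = 0.667 in: entire storm abstracted, Q = 0.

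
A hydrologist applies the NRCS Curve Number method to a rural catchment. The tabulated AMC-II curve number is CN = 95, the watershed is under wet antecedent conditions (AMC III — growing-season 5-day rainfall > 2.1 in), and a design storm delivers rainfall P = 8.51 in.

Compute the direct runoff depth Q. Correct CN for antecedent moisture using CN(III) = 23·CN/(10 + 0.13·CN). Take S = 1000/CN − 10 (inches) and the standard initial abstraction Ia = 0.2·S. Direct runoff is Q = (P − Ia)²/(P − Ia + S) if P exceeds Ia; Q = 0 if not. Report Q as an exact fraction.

Wet (AMC III): CN(III) = 23·95/(10 + 0.13·95) = 2185/(447/20) = 43700/447 ≈ 97.763
Retention S: 1000/CN − 10 with CN=97.763 → S = 100/437 ≈ 0.229 in
Ia = 0.2·(100/437) = 20/437 in ≈ 0.046 in
P − Ia = 8.510 − 0.046 = 369887/43700 ≈ 8.464 in (> 0, runoff occurs)
Q = (369887/43700)²/((369887/43700) + 100/437) = (136816392769/1909690000)/(379887/43700) = 136816392769/16601061900 in ≈ 8.241 in

Q = 136816392769/16601061900 in ≈ 8.241 in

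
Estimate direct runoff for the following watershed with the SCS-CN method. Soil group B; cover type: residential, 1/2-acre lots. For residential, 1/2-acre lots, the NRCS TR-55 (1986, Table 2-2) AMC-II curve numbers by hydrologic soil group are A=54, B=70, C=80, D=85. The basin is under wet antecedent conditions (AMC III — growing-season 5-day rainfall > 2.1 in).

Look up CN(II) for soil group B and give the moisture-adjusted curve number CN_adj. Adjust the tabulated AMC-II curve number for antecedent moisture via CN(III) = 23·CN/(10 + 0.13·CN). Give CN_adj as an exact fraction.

CN_adj = 16100/191 ≈ 84.293

NRCS table: residential, 1/2-acre lots, soil group B → CN(II) = 70
Adjust CN=70 to AMC III: 23·70/(10 + 0.13·70) → 1610 ÷ (191/10) = 16100/191 ≈ 84.293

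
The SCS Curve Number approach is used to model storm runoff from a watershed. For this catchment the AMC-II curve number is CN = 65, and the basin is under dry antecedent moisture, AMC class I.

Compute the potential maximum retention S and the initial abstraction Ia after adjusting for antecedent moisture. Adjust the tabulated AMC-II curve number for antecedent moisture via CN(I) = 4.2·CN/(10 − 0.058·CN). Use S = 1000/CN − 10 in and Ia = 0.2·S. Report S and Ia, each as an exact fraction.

S = 500/39 in ≈ 12.821 in; Ia = 100/39 in ≈ 2.564 in

Dry (AMC I): CN(I) = 4.2·65/(10 − 0.058·65) = 273/(623/100) = 3900/89 ≈ 43.820
S = 1000/(3900/89) − 10 = 500/39 in ≈ 12.821 in
Ia = 0.2S: 0.2·12.821 = 2.564 in (exactly 100/39)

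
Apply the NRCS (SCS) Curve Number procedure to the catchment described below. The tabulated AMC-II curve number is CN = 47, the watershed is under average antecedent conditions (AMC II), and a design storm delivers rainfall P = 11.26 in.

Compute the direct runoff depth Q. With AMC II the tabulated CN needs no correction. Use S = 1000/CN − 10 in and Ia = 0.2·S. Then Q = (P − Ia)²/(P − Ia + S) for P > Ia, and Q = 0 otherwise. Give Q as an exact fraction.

CN(II) = 47; AMC II needs no correction.
Max retention: S = 1000/47 − 10 = 530/47 in (≈ 11.277 in)
Ia = 0.2·(530/47) = 106/47 in ≈ 2.255 in
Excess rainfall: 11.260 − 2.255 = 9.005 in; P > Ia so Q > 0
Q = (21161/2350)²/((21161/2350) + 530/47) = (447787921/5522500)/(47661/2350) = 447787921/112003350 in ≈ 3.998 in

Q = 447787921/112003350 in ≈ 3.998 in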